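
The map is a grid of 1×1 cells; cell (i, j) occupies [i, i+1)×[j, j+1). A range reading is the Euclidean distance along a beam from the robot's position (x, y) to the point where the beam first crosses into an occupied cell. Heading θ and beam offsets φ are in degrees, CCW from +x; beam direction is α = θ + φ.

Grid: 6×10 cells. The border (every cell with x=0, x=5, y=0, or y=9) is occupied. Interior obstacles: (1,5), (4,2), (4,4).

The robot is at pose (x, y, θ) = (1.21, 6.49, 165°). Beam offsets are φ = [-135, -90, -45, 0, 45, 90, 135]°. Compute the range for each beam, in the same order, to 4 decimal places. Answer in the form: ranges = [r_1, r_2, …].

ranges = [4.3763, 2.5985, 0.4200, 0.2174, 0.2425, 0.5073, 0.5658]

beam 1: φ=-135°, α=30°
  cosα=0.8660 sinα=0.5000 | (1,6) | tMaxX 0.9122 tMaxY 1.0200 | tΔX 1.1547 tΔY 2.0000
    t=0.9122 [x] (2,6)
    t=1.0200 [y] (2,7)
    t=2.0669 [x] (3,7)
    t=3.0200 [y] (3,8)
    t=3.2216 [x] (4,8)
    t=4.3763 [x] (5,8) — stop
  → r_1 = 4.3763
beam 2: φ=-90°, α=75°
  cosα=0.2588 sinα=0.9659 | (1,6) | tMaxX 3.0523 tMaxY 0.5280 | tΔX 3.8637 tΔY 1.0353
    t=0.5280 [y] (1,7)
    t=1.5633 [y] (1,8)
    t=2.5985 [y] (1,9) — stop
  → r_2 = 2.5985
beam 3: φ=-45°, α=120°
  cosα=-0.5000 sinα=0.8660 | (1,6) | tMaxX 0.4200 tMaxY 0.5889 | tΔX 2.0000 tΔY 1.1547
    t=0.4200 [x] (0,6) — stop
  → r_3 = 0.4200
beam 4: φ=0°, α=165°
  cosα=-0.9659 sinα=0.2588 | (1,6) | tMaxX 0.2174 tMaxY 1.9705 | tΔX 1.0353 tΔY 3.8637
    t=0.2174 [x] (0,6) — stop
  → r_4 = 0.2174
beam 5: φ=45°, α=210°
  cosα=-0.8660 sinα=-0.5000 | (1,6) | tMaxX 0.2425 tMaxY 0.9800 | tΔX 1.1547 tΔY 2.0000
    t=0.2425 [x] (0,6) — stop
  → r_5 = 0.2425
beam 6: φ=90°, α=255°
  cosα=-0.2588 sinα=-0.9659 | (1,6) | tMaxX 0.8114 tMaxY 0.5073 | tΔX 3.8637 tΔY 1.0353
    t=0.5073 [y] (1,5) — stop
  → r_6 = 0.5073
beam 7: φ=135°, α=300°
  cosα=0.5000 sinα=-0.8660 | (1,6) | tMaxX 1.5800 tMaxY 0.5658 | tΔX 2.0000 tΔY 1.1547
    t=0.5658 [y] (1,5) — stop
  → r_7 = 0.5658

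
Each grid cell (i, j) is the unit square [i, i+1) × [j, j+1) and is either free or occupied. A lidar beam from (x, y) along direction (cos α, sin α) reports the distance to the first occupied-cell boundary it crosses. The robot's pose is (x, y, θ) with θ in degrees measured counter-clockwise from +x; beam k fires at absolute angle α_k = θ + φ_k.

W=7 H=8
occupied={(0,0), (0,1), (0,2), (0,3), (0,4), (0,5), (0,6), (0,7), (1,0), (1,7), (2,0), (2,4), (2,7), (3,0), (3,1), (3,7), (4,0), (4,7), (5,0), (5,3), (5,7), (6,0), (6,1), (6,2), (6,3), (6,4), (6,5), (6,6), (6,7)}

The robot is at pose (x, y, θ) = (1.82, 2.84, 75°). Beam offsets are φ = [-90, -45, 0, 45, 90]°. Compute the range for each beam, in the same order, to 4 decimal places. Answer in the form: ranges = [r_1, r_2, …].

ranges = [4.3275, 4.8266, 1.2009, 1.6400, 0.8489]

beam 1: φ=-90°, α=345°
  dir = (cos 345°, sin 345°) = (0.9659, -0.2588); from cell (1,2)
  next x-line at t=0.1863, next y-line at t=3.2455; Δt_x=1.0353, Δt_y=3.8637
    x: enter (2,2) at t=0.1863
    x: enter (3,2) at t=1.2216
    x: enter (4,2) at t=2.2569
    y: enter (4,1) at t=3.2455
    x: enter (5,1) at t=3.2922
    x: enter (6,1) at t=4.3275 ← occupied
  → r_1 = 4.3275
beam 2: φ=-45°, α=30°
  dir = (cos 30°, sin 30°) = (0.8660, 0.5000); from cell (1,2)
  next x-line at t=0.2078, next y-line at t=0.3200; Δt_x=1.1547, Δt_y=2.0000
    x: enter (2,2) at t=0.2078
    y: enter (2,3) at t=0.3200
    x: enter (3,3) at t=1.3625
    y: enter (3,4) at t=2.3200
    x: enter (4,4) at t=2.5172
    x: enter (5,4) at t=3.6719
    y: enter (5,5) at t=4.3200
    x: enter (6,5) at t=4.8266 ← occupied
  → r_2 = 4.8266
beam 3: φ=0°, α=75°
  dir = (cos 75°, sin 75°) = (0.2588, 0.9659); from cell (1,2)
  next x-line at t=0.6955, next y-line at t=0.1656; Δt_x=3.8637, Δt_y=1.0353
    y: enter (1,3) at t=0.1656
    x: enter (2,3) at t=0.6955
    y: enter (2,4) at t=1.2009 ← occupied
  → r_3 = 1.2009
beam 4: φ=45°, α=120°
  dir = (cos 120°, sin 120°) = (-0.5000, 0.8660); from cell (1,2)
  next x-line at t=1.6400, next y-line at t=0.1848; Δt_x=2.0000, Δt_y=1.1547
    y: enter (1,3) at t=0.1848
    y: enter (1,4) at t=1.3395
    x: enter (0,4) at t=1.6400 ← occupied
  → r_4 = 1.6400
beam 5: φ=90°, α=165°
  dir = (cos 165°, sin 165°) = (-0.9659, 0.2588); from cell (1,2)
  next x-line at t=0.8489, next y-line at t=0.6182; Δt_x=1.0353, Δt_y=3.8637
    y: enter (1,3) at t=0.6182
    x: enter (0,3) at t=0.8489 ← occupied
  → r_5 = 0.8489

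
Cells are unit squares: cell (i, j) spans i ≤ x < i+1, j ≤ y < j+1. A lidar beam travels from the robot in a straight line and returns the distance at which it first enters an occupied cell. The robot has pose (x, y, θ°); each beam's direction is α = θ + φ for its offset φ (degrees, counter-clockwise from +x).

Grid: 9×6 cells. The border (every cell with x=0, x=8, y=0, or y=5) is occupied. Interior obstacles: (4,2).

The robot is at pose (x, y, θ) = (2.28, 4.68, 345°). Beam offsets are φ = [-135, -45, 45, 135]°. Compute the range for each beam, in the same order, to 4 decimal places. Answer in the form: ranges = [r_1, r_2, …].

beam 1: φ=-135°, α=210°
  cosα=-0.8660 sinα=-0.5000 | (2,4) | tMaxX 0.3233 tMaxY 1.3600 | tΔX 1.1547 tΔY 2.0000
    t=0.3233 [x] (1,4)
    t=1.3600 [y] (1,3)
    t=1.4780 [x] (0,3) — stop
  → r_1 = 1.4780
beam 2: φ=-45°, α=300°
  cosα=0.5000 sinα=-0.8660 | (2,4) | tMaxX 1.4400 tMaxY 0.7852 | tΔX 2.0000 tΔY 1.1547
    t=0.7852 [y] (2,3)
    t=1.4400 [x] (3,3)
    t=1.9399 [y] (3,2)
    t=3.0946 [y] (3,1)
    t=3.4400 [x] (4,1)
    t=4.2493 [y] (4,0) — stop
  → r_2 = 4.2493
beam 3: φ=45°, α=30°
  cosα=0.8660 sinα=0.5000 | (2,4) | tMaxX 0.8314 tMaxY 0.6400 | tΔX 1.1547 tΔY 2.0000
    t=0.6400 [y] (2,5) — stop
  → r_3 = 0.6400
beam 4: φ=135°, α=120°
  cosα=-0.5000 sinα=0.8660 | (2,4) | tMaxX 0.5600 tMaxY 0.3695 | tΔX 2.0000 tΔY 1.1547
    t=0.3695 [y] (2,5) — stop
  → r_4 = 0.3695

ranges = [1.4780, 4.2493, 0.6400, 0.3695]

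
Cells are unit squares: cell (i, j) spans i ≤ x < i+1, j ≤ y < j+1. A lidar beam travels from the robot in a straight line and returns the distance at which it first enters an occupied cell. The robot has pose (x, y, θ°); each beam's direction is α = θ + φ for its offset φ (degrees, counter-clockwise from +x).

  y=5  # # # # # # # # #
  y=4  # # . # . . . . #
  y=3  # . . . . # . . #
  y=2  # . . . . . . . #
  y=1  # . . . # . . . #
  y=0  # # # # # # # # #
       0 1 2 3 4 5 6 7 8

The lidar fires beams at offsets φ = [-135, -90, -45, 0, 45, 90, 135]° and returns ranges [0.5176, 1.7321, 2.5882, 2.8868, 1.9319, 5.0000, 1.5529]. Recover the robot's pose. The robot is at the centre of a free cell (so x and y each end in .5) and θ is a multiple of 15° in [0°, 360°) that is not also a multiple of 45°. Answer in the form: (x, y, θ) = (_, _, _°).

Enumerate (i+0.5, j+0.5, θ) over the 24 free cells and 16 admissible headings. For each, cast all 7 beams and compare to the given ranges.
  (2.5, 2.5, 240°): beam 1 = 1.9319 ≠ 0.5176 ✗
  (2.5, 4.5, 75°): beam 1 = 3.0000 ≠ 0.5176 ✗
  (7.5, 1.5, 240°): beam 1 = 3.6235 ≠ 0.5176 ✗
  (4.5, 4.5, 165°): beam 1 = 1.0000 ≠ 0.5176 ✗
  (1.5, 1.5, 165°): beam 1 = 4.0415 ≠ 0.5176 ✗
  …
  (3.5, 3.5, 240°): r_1=0.5176, r_2=1.7321, r_3=2.5882, r_4=2.8868, r_5=1.9319, r_6=5.0000, r_7=1.5529 — all match ✓
Only this pose fits every beam.

(x, y, θ) = (3.5, 3.5, 240°)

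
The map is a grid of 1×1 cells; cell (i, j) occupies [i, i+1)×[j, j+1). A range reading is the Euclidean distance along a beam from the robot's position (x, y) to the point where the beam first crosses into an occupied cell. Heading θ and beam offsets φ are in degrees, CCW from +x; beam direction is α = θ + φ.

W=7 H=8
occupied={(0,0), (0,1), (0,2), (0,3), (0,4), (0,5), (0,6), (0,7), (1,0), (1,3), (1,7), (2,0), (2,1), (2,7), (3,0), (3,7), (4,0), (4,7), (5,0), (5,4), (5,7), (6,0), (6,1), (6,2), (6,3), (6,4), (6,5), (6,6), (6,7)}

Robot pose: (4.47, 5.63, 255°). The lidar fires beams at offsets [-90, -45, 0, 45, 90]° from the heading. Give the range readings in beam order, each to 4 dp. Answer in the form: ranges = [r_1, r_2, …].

ranges = [3.5924, 3.2600, 4.7933, 1.0600, 1.5840]

beam 1: φ=-90°, α=165°
  dir = (cos 165°, sin 165°) = (-0.9659, 0.2588); from cell (4,5)
  next x-line at t=0.4866, next y-line at t=1.4296; Δt_x=1.0353, Δt_y=3.8637
    x: enter (3,5) at t=0.4866
    y: enter (3,6) at t=1.4296
    x: enter (2,6) at t=1.5219
    x: enter (1,6) at t=2.5571
    x: enter (0,6) at t=3.5924 ← occupied
  → r_1 = 3.5924
beam 2: φ=-45°, α=210°
  dir = (cos 210°, sin 210°) = (-0.8660, -0.5000); from cell (4,5)
  next x-line at t=0.5427, next y-line at t=1.2600; Δt_x=1.1547, Δt_y=2.0000
    x: enter (3,5) at t=0.5427
    y: enter (3,4) at t=1.2600
    x: enter (2,4) at t=1.6974
    x: enter (1,4) at t=2.8521
    y: enter (1,3) at t=3.2600 ← occupied
  → r_2 = 3.2600
beam 3: φ=0°, α=255°
  dir = (cos 255°, sin 255°) = (-0.2588, -0.9659); from cell (4,5)
  next x-line at t=1.8159, next y-line at t=0.6522; Δt_x=3.8637, Δt_y=1.0353
    y: enter (4,4) at t=0.6522
    y: enter (4,3) at t=1.6875
    x: enter (3,3) at t=1.8159
    y: enter (3,2) at t=2.7228
    y: enter (3,1) at t=3.7581
    y: enter (3,0) at t=4.7933 ← occupied
  → r_3 = 4.7933
beam 4: φ=45°, α=300°
  dir = (cos 300°, sin 300°) = (0.5000, -0.8660); from cell (4,5)
  next x-line at t=1.0600, next y-line at t=0.7275; Δt_x=2.0000, Δt_y=1.1547
    y: enter (4,4) at t=0.7275
    x: enter (5,4) at t=1.0600 ← occupied
  → r_4 = 1.0600
beam 5: φ=90°, α=345°
  dir = (cos 345°, sin 345°) = (0.9659, -0.2588); from cell (4,5)
  next x-line at t=0.5487, next y-line at t=2.4341; Δt_x=1.0353, Δt_y=3.8637
    x: enter (5,5) at t=0.5487
    x: enter (6,5) at t=1.5840 ← occupied
  → r_5 = 1.5840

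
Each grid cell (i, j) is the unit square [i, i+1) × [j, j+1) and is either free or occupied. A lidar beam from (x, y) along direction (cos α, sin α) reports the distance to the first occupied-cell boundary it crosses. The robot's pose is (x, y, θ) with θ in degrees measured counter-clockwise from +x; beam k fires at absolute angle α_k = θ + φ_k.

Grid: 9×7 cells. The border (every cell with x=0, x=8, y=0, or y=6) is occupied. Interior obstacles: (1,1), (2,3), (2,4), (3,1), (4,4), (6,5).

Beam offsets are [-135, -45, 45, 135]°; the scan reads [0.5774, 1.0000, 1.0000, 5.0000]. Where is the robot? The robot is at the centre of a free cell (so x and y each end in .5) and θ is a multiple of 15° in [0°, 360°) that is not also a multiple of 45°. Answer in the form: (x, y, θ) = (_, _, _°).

Candidates: 29 free-cell centres × 16 headings = 464 poses. Raycast each; keep the one whose scan matches to 4 dp.
  (1.5, 2.5, 255°): beam 1 = 1.0000 ≠ 0.5774 ✗
  (4.5, 5.5, 120°): beam 1 = 1.5529 ≠ 0.5774 ✗
  (2.5, 5.5, 330°): beam 1 = 1.5529 ≠ 0.5774 ✗
  …
  (2.5, 2.5, 255°): r_1=0.5774, r_2=1.0000, r_3=1.0000, r_4=5.0000 — all match ✓
Only this pose fits every beam.

(x, y, θ) = (2.5, 2.5, 255°)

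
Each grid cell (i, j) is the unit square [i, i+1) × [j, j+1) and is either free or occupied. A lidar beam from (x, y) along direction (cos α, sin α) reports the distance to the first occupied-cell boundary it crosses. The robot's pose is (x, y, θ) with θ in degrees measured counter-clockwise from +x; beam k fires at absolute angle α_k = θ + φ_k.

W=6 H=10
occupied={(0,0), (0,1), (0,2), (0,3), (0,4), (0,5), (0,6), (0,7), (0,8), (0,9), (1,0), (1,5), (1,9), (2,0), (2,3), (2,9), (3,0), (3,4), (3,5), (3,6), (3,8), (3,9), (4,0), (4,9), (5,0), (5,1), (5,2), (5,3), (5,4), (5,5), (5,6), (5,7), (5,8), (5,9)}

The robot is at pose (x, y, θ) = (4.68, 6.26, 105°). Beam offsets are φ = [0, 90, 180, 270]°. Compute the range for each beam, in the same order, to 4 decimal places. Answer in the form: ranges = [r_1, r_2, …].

ranges = [2.6273, 0.7040, 1.2364, 0.3313]

beam 1: φ=0°, α=105°
  d=(-0.2588,0.9659)  start (4,6)  tX=2.6273 tY=0.7661  stride 1/|dx|=3.8637 1/|dy|=1.0353
    cross y-line → (4,7), t=0.7661
    cross y-line → (4,8), t=1.8014
    cross x-line → (3,8), t=2.6273 (wall)
  → r_1 = 2.6273
beam 2: φ=90°, α=195°
  d=(-0.9659,-0.2588)  start (4,6)  tX=0.7040 tY=1.0046  stride 1/|dx|=1.0353 1/|dy|=3.8637
    cross x-line → (3,6), t=0.7040 (wall)
  → r_2 = 0.7040
beam 3: φ=180°, α=285°
  d=(0.2588,-0.9659)  start (4,6)  tX=1.2364 tY=0.2692  stride 1/|dx|=3.8637 1/|dy|=1.0353
    cross y-line → (4,5), t=0.2692
    cross x-line → (5,5), t=1.2364 (wall)
  → r_3 = 1.2364
beam 4: φ=270°, α=15°
  d=(0.9659,0.2588)  start (4,6)  tX=0.3313 tY=2.8591  stride 1/|dx|=1.0353 1/|dy|=3.8637
    cross x-line → (5,6), t=0.3313 (wall)
  → r_4 = 0.3313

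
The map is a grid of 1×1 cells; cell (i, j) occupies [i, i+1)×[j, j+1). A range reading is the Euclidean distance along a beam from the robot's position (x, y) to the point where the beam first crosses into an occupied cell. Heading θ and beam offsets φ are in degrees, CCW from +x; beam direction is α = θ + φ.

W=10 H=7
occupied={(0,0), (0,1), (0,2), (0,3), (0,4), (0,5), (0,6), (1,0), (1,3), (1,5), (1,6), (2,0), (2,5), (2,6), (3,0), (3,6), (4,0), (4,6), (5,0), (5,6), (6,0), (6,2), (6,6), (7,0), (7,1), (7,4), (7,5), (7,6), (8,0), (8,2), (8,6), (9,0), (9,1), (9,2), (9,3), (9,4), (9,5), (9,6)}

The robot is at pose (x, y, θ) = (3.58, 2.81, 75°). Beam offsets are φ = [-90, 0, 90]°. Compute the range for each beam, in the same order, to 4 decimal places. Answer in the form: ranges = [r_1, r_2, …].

ranges = [2.5054, 3.3025, 1.6357]

beam 1: φ=-90°, α=345°
  cosα=0.9659 sinα=-0.2588 | (3,2) | tMaxX 0.4348 tMaxY 3.1296 | tΔX 1.0353 tΔY 3.8637
    t=0.4348 [x] (4,2)
    t=1.4701 [x] (5,2)
    t=2.5054 [x] (6,2) — stop
  → r_1 = 2.5054
beam 2: φ=0°, α=75°
  cosα=0.2588 sinα=0.9659 | (3,2) | tMaxX 1.6228 tMaxY 0.1967 | tΔX 3.8637 tΔY 1.0353
    t=0.1967 [y] (3,3)
    t=1.2320 [y] (3,4)
    t=1.6228 [x] (4,4)
    t=2.2673 [y] (4,5)
    t=3.3025 [y] (4,6) — stop
  → r_2 = 3.3025
beam 3: φ=90°, α=165°
  cosα=-0.9659 sinα=0.2588 | (3,2) | tMaxX 0.6005 tMaxY 0.7341 | tΔX 1.0353 tΔY 3.8637
    t=0.6005 [x] (2,2)
    t=0.7341 [y] (2,3)
    t=1.6357 [x] (1,3) — stop
  → r_3 = 1.6357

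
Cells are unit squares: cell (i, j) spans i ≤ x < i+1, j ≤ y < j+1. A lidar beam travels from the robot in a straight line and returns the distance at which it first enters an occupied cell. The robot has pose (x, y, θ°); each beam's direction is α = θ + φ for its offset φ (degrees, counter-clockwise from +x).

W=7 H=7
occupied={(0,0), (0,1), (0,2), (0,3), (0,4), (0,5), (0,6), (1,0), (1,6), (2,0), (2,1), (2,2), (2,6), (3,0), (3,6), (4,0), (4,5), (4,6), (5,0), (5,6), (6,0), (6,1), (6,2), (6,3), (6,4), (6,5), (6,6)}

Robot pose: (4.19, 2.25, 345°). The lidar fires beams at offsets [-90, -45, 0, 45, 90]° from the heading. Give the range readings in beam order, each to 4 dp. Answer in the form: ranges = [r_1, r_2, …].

beam 1: φ=-90°, α=255°
  d=(-0.2588,-0.9659)  start (4,2)  tX=0.7341 tY=0.2588  stride 1/|dx|=3.8637 1/|dy|=1.0353
    cross y-line → (4,1), t=0.2588
    cross x-line → (3,1), t=0.7341
    cross y-line → (3,0), t=1.2941 (wall)
  → r_1 = 1.2941
beam 2: φ=-45°, α=300°
  d=(0.5000,-0.8660)  start (4,2)  tX=1.6200 tY=0.2887  stride 1/|dx|=2.0000 1/|dy|=1.1547
    cross y-line → (4,1), t=0.2887
    cross y-line → (4,0), t=1.4434 (wall)
  → r_2 = 1.4434
beam 3: φ=0°, α=345°
  d=(0.9659,-0.2588)  start (4,2)  tX=0.8386 tY=0.9659  stride 1/|dx|=1.0353 1/|dy|=3.8637
    cross x-line → (5,2), t=0.8386
    cross y-line → (5,1), t=0.9659
    cross x-line → (6,1), t=1.8738 (wall)
  → r_3 = 1.8738
beam 4: φ=45°, α=30°
  d=(0.8660,0.5000)  start (4,2)  tX=0.9353 tY=1.5000  stride 1/|dx|=1.1547 1/|dy|=2.0000
    cross x-line → (5,2), t=0.9353
    cross y-line → (5,3), t=1.5000
    cross x-line → (6,3), t=2.0900 (wall)
  → r_4 = 2.0900
beam 5: φ=90°, α=75°
  d=(0.2588,0.9659)  start (4,2)  tX=3.1296 tY=0.7765  stride 1/|dx|=3.8637 1/|dy|=1.0353
    cross y-line → (4,3), t=0.7765
    cross y-line → (4,4), t=1.8117
    cross y-line → (4,5), t=2.8470 (wall)
  → r_5 = 2.8470

ranges = [1.2941, 1.4434, 1.8738, 2.0900, 2.8470]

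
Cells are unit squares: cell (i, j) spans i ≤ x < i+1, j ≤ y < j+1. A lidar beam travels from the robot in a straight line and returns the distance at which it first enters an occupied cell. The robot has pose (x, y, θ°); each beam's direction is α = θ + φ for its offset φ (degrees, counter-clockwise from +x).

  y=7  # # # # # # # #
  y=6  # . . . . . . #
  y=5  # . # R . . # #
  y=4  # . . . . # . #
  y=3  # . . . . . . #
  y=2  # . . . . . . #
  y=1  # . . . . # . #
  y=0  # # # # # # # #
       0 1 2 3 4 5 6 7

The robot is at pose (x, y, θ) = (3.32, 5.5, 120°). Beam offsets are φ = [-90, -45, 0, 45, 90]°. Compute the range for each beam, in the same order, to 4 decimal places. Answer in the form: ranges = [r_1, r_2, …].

beam 1: φ=-90°, α=30°
  dir = (cos 30°, sin 30°) = (0.8660, 0.5000); from cell (3,5)
  next x-line at t=0.7852, next y-line at t=1.0000; Δt_x=1.1547, Δt_y=2.0000
    x: enter (4,5) at t=0.7852
    y: enter (4,6) at t=1.0000
    x: enter (5,6) at t=1.9399
    y: enter (5,7) at t=3.0000 ← occupied
  → r_1 = 3.0000
beam 2: φ=-45°, α=75°
  dir = (cos 75°, sin 75°) = (0.2588, 0.9659); from cell (3,5)
  next x-line at t=2.6273, next y-line at t=0.5176; Δt_x=3.8637, Δt_y=1.0353
    y: enter (3,6) at t=0.5176
    y: enter (3,7) at t=1.5529 ← occupied
  → r_2 = 1.5529
beam 3: φ=0°, α=120°
  dir = (cos 120°, sin 120°) = (-0.5000, 0.8660); from cell (3,5)
  next x-line at t=0.6400, next y-line at t=0.5774; Δt_x=2.0000, Δt_y=1.1547
    y: enter (3,6) at t=0.5774
    x: enter (2,6) at t=0.6400
    y: enter (2,7) at t=1.7321 ← occupied
  → r_3 = 1.7321
beam 4: φ=45°, α=165°
  dir = (cos 165°, sin 165°) = (-0.9659, 0.2588); from cell (3,5)
  next x-line at t=0.3313, next y-line at t=1.9319; Δt_x=1.0353, Δt_y=3.8637
    x: enter (2,5) at t=0.3313 ← occupied
  → r_4 = 0.3313
beam 5: φ=90°, α=210°
  dir = (cos 210°, sin 210°) = (-0.8660, -0.5000); from cell (3,5)
  next x-line at t=0.3695, next y-line at t=1.0000; Δt_x=1.1547, Δt_y=2.0000
    x: enter (2,5) at t=0.3695 ← occupied
  → r_5 = 0.3695

ranges = [3.0000, 1.5529, 1.7321, 0.3313, 0.3695]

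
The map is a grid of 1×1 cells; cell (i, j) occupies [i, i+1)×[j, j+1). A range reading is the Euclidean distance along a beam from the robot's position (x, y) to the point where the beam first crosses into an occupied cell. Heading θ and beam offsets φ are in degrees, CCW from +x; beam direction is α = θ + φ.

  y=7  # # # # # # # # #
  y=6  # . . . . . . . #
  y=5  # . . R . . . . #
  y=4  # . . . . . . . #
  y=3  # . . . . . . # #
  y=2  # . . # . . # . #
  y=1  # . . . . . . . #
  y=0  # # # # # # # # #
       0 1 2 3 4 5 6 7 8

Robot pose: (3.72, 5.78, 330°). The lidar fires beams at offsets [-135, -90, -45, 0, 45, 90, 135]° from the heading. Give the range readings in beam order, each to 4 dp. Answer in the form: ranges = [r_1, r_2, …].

beam 1: φ=-135°, α=195°
  direction (-0.9659, -0.2588); cell (3,5); t to first gridline: x 0.7454, y 3.0137 (then +1.0353 / +3.8637)
    (2,5) via x @ 0.7454
    (1,5) via x @ 1.7807
    (0,5) via x @ 2.8160  # hit
  → r_1 = 2.8160
beam 2: φ=-90°, α=240°
  direction (-0.5000, -0.8660); cell (3,5); t to first gridline: x 1.4400, y 0.9007 (then +2.0000 / +1.1547)
    (3,4) via y @ 0.9007
    (2,4) via x @ 1.4400
    (2,3) via y @ 2.0554
    (2,2) via y @ 3.2101
    (1,2) via x @ 3.4400
    (1,1) via y @ 4.3648
    (0,1) via x @ 5.4400  # hit
  → r_2 = 5.4400
beam 3: φ=-45°, α=285°
  direction (0.2588, -0.9659); cell (3,5); t to first gridline: x 1.0818, y 0.8075 (then +3.8637 / +1.0353)
    (3,4) via y @ 0.8075
    (4,4) via x @ 1.0818
    (4,3) via y @ 1.8428
    (4,2) via y @ 2.8781
    (4,1) via y @ 3.9133
    (5,1) via x @ 4.9455
    (5,0) via y @ 4.9486  # hit
  → r_3 = 4.9486
beam 4: φ=0°, α=330°
  direction (0.8660, -0.5000); cell (3,5); t to first gridline: x 0.3233, y 1.5600 (then +1.1547 / +2.0000)
    (4,5) via x @ 0.3233
    (5,5) via x @ 1.4780
    (5,4) via y @ 1.5600
    (6,4) via x @ 2.6327
    (6,3) via y @ 3.5600
    (7,3) via x @ 3.7874  # hit
  → r_4 = 3.7874
beam 5: φ=45°, α=15°
  direction (0.9659, 0.2588); cell (3,5); t to first gridline: x 0.2899, y 0.8500 (then +1.0353 / +3.8637)
    (4,5) via x @ 0.2899
    (4,6) via y @ 0.8500
    (5,6) via x @ 1.3252
    (6,6) via x @ 2.3604
    (7,6) via x @ 3.3957
    (8,6) via x @ 4.4310  # hit
  → r_5 = 4.4310
beam 6: φ=90°, α=60°
  direction (0.5000, 0.8660); cell (3,5); t to first gridline: x 0.5600, y 0.2540 (then +2.0000 / +1.1547)
    (3,6) via y @ 0.2540
    (4,6) via x @ 0.5600
    (4,7) via y @ 1.4087  # hit
  → r_6 = 1.4087
beam 7: φ=135°, α=105°
  direction (-0.2588, 0.9659); cell (3,5); t to first gridline: x 2.7819, y 0.2278 (then +3.8637 / +1.0353)
    (3,6) via y @ 0.2278
    (3,7) via y @ 1.2630  # hit
  → r_7 = 1.2630

ranges = [2.8160, 5.4400, 4.9486, 3.7874, 4.4310, 1.4087, 1.2630]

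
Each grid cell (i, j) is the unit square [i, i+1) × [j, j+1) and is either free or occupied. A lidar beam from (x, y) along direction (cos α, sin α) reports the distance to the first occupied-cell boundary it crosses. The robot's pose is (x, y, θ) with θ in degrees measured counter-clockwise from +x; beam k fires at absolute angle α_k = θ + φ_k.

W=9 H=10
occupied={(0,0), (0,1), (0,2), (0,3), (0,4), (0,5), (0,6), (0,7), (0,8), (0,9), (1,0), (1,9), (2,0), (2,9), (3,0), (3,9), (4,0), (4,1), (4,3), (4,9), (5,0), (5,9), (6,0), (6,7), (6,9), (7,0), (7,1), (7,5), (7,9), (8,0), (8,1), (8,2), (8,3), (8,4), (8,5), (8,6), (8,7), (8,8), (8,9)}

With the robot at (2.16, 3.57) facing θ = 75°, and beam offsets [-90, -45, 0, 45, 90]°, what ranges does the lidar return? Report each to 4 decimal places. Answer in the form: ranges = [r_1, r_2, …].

beam 1: φ=-90°, α=345°
  dir = (cos 345°, sin 345°) = (0.9659, -0.2588); from cell (2,3)
  next x-line at t=0.8696, next y-line at t=2.2023; Δt_x=1.0353, Δt_y=3.8637
    x: enter (3,3) at t=0.8696
    x: enter (4,3) at t=1.9049 ← occupied
  → r_1 = 1.9049
beam 2: φ=-45°, α=30°
  dir = (cos 30°, sin 30°) = (0.8660, 0.5000); from cell (2,3)
  next x-line at t=0.9699, next y-line at t=0.8600; Δt_x=1.1547, Δt_y=2.0000
    y: enter (2,4) at t=0.8600
    x: enter (3,4) at t=0.9699
    x: enter (4,4) at t=2.1246
    y: enter (4,5) at t=2.8600
    x: enter (5,5) at t=3.2793
    x: enter (6,5) at t=4.4341
    y: enter (6,6) at t=4.8600
    x: enter (7,6) at t=5.5888
    x: enter (8,6) at t=6.7435 ← occupied
  → r_2 = 6.7435
beam 3: φ=0°, α=75°
  dir = (cos 75°, sin 75°) = (0.2588, 0.9659); from cell (2,3)
  next x-line at t=3.2455, next y-line at t=0.4452; Δt_x=3.8637, Δt_y=1.0353
    y: enter (2,4) at t=0.4452
    y: enter (2,5) at t=1.4804
    y: enter (2,6) at t=2.5157
    x: enter (3,6) at t=3.2455
    y: enter (3,7) at t=3.5510
    y: enter (3,8) at t=4.5863
    y: enter (3,9) at t=5.6215 ← occupied
  → r_3 = 5.6215
beam 4: φ=45°, α=120°
  dir = (cos 120°, sin 120°) = (-0.5000, 0.8660); from cell (2,3)
  next x-line at t=0.3200, next y-line at t=0.4965; Δt_x=2.0000, Δt_y=1.1547
    x: enter (1,3) at t=0.3200
    y: enter (1,4) at t=0.4965
    y: enter (1,5) at t=1.6512
    x: enter (0,5) at t=2.3200 ← occupied
  → r_4 = 2.3200
beam 5: φ=90°, α=165°
  dir = (cos 165°, sin 165°) = (-0.9659, 0.2588); from cell (2,3)
  next x-line at t=0.1656, next y-line at t=1.6614; Δt_x=1.0353, Δt_y=3.8637
    x: enter (1,3) at t=0.1656
    x: enter (0,3) at t=1.2009 ← occupied
  → r_5 = 1.2009

ranges = [1.9049, 6.7435, 5.6215, 2.3200, 1.2009]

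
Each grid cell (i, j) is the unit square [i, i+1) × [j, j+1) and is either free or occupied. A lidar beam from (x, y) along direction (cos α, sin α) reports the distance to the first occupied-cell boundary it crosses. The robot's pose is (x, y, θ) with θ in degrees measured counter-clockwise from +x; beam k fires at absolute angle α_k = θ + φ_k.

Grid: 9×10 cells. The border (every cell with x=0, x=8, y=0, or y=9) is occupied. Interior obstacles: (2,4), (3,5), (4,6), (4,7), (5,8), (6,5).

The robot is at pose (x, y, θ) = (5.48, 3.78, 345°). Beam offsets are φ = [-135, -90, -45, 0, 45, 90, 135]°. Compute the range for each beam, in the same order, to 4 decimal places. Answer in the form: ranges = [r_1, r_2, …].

beam 1: φ=-135°, α=210°
  d=(-0.8660,-0.5000)  start (5,3)  tX=0.5543 tY=1.5600  stride 1/|dx|=1.1547 1/|dy|=2.0000
    cross x-line → (4,3), t=0.5543
    cross y-line → (4,2), t=1.5600
    cross x-line → (3,2), t=1.7090
    cross x-line → (2,2), t=2.8637
    cross y-line → (2,1), t=3.5600
    cross x-line → (1,1), t=4.0184
    cross x-line → (0,1), t=5.1731 (wall)
  → r_1 = 5.1731
beam 2: φ=-90°, α=255°
  d=(-0.2588,-0.9659)  start (5,3)  tX=1.8546 tY=0.8075  stride 1/|dx|=3.8637 1/|dy|=1.0353
    cross y-line → (5,2), t=0.8075
    cross y-line → (5,1), t=1.8428
    cross x-line → (4,1), t=1.8546
    cross y-line → (4,0), t=2.8781 (wall)
  → r_2 = 2.8781
beam 3: φ=-45°, α=300°
  d=(0.5000,-0.8660)  start (5,3)  tX=1.0400 tY=0.9007  stride 1/|dx|=2.0000 1/|dy|=1.1547
    cross y-line → (5,2), t=0.9007
    cross x-line → (6,2), t=1.0400
    cross y-line → (6,1), t=2.0554
    cross x-line → (7,1), t=3.0400
    cross y-line → (7,0), t=3.2101 (wall)
  → r_3 = 3.2101
beam 4: φ=0°, α=345°
  d=(0.9659,-0.2588)  start (5,3)  tX=0.5383 tY=3.0137  stride 1/|dx|=1.0353 1/|dy|=3.8637
    cross x-line → (6,3), t=0.5383
    cross x-line → (7,3), t=1.5736
    cross x-line → (8,3), t=2.6089 (wall)
  → r_4 = 2.6089
beam 5: φ=45°, α=30°
  d=(0.8660,0.5000)  start (5,3)  tX=0.6004 tY=0.4400  stride 1/|dx|=1.1547 1/|dy|=2.0000
    cross y-line → (5,4), t=0.4400
    cross x-line → (6,4), t=0.6004
    cross x-line → (7,4), t=1.7551
    cross y-line → (7,5), t=2.4400
    cross x-line → (8,5), t=2.9098 (wall)
  → r_5 = 2.9098
beam 6: φ=90°, α=75°
  d=(0.2588,0.9659)  start (5,3)  tX=2.0091 tY=0.2278  stride 1/|dx|=3.8637 1/|dy|=1.0353
    cross y-line → (5,4), t=0.2278
    cross y-line → (5,5), t=1.2630
    cross x-line → (6,5), t=2.0091 (wall)
  → r_6 = 2.0091
beam 7: φ=135°, α=120°
  d=(-0.5000,0.8660)  start (5,3)  tX=0.9600 tY=0.2540  stride 1/|dx|=2.0000 1/|dy|=1.1547
    cross y-line → (5,4), t=0.2540
    cross x-line → (4,4), t=0.9600
    cross y-line → (4,5), t=1.4087
    cross y-line → (4,6), t=2.5634 (wall)
  → r_7 = 2.5634

ranges = [5.1731, 2.8781, 3.2101, 2.6089, 2.9098, 2.0091, 2.5634]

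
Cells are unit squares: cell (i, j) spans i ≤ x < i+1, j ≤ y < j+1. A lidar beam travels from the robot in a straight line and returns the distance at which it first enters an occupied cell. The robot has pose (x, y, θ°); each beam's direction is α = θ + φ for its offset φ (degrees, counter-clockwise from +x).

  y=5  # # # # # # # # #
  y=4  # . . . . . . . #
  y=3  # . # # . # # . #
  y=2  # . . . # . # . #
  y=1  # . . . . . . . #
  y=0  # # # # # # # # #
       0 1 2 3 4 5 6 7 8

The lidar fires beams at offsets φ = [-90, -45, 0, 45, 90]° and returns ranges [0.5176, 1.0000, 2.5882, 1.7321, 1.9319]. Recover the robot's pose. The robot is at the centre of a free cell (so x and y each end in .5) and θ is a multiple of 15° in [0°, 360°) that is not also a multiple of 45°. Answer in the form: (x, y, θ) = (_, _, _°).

Enumerate (i+0.5, j+0.5, θ) over the 22 free cells and 16 admissible headings. For each, cast all 5 beams and compare to the given ranges.
  (2.5, 1.5, 60°): beam 1 = 1.0000 ≠ 0.5176 ✗
  (3.5, 2.5, 345°): beam 1 = 1.5529 ≠ 0.5176 ✗
  (3.5, 1.5, 150°): beam 1 = 1.0000 ≠ 0.5176 ✗
  (1.5, 4.5, 300°): beam 1 = 0.5774 ≠ 0.5176 ✗
  …
  (1.5, 1.5, 15°): r_1=0.5176, r_2=1.0000, r_3=2.5882, r_4=1.7321, r_5=1.9319 — all match ✓
Only this pose fits every beam.

(x, y, θ) = (1.5, 1.5, 15°)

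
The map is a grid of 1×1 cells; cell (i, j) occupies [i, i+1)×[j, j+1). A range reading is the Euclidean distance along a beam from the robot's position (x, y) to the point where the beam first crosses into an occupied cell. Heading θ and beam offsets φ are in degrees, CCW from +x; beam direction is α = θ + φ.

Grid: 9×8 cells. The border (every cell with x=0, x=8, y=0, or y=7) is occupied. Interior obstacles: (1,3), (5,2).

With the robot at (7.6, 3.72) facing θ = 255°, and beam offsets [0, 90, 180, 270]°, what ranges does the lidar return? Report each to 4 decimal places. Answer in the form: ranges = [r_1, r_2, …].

beam 1: φ=0°, α=255°
  dir = (cos 255°, sin 255°) = (-0.2588, -0.9659); from cell (7,3)
  next x-line at t=2.3182, next y-line at t=0.7454; Δt_x=3.8637, Δt_y=1.0353
    y: enter (7,2) at t=0.7454
    y: enter (7,1) at t=1.7807
    x: enter (6,1) at t=2.3182
    y: enter (6,0) at t=2.8160 ← occupied
  → r_1 = 2.8160
beam 2: φ=90°, α=345°
  dir = (cos 345°, sin 345°) = (0.9659, -0.2588); from cell (7,3)
  next x-line at t=0.4141, next y-line at t=2.7819; Δt_x=1.0353, Δt_y=3.8637
    x: enter (8,3) at t=0.4141 ← occupied
  → r_2 = 0.4141
beam 3: φ=180°, α=75°
  dir = (cos 75°, sin 75°) = (0.2588, 0.9659); from cell (7,3)
  next x-line at t=1.5455, next y-line at t=0.2899; Δt_x=3.8637, Δt_y=1.0353
    y: enter (7,4) at t=0.2899
    y: enter (7,5) at t=1.3252
    x: enter (8,5) at t=1.5455 ← occupied
  → r_3 = 1.5455
beam 4: φ=270°, α=165°
  dir = (cos 165°, sin 165°) = (-0.9659, 0.2588); from cell (7,3)
  next x-line at t=0.6212, next y-line at t=1.0818; Δt_x=1.0353, Δt_y=3.8637
    x: enter (6,3) at t=0.6212
    y: enter (6,4) at t=1.0818
    x: enter (5,4) at t=1.6564
    x: enter (4,4) at t=2.6917
    x: enter (3,4) at t=3.7270
    x: enter (2,4) at t=4.7623
    y: enter (2,5) at t=4.9455
    x: enter (1,5) at t=5.7975
    x: enter (0,5) at t=6.8328 ← occupied
  → r_4 = 6.8328

ranges = [2.8160, 0.4141, 1.5455, 6.8328]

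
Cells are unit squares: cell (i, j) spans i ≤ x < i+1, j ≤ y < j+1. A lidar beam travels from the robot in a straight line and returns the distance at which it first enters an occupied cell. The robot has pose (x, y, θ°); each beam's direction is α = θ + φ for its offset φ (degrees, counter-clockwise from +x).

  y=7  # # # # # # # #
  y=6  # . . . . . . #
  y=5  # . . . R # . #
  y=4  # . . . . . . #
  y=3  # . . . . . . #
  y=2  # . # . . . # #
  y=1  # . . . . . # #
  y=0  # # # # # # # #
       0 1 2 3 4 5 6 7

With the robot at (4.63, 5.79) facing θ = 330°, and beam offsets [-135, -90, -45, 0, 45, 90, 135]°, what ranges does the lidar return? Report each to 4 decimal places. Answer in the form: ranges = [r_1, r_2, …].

beam 1: φ=-135°, α=195°
  d=(-0.9659,-0.2588)  start (4,5)  tX=0.6522 tY=3.0523  stride 1/|dx|=1.0353 1/|dy|=3.8637
    cross x-line → (3,5), t=0.6522
    cross x-line → (2,5), t=1.6875
    cross x-line → (1,5), t=2.7228
    cross y-line → (1,4), t=3.0523
    cross x-line → (0,4), t=3.7581 (wall)
  → r_1 = 3.7581
beam 2: φ=-90°, α=240°
  d=(-0.5000,-0.8660)  start (4,5)  tX=1.2600 tY=0.9122  stride 1/|dx|=2.0000 1/|dy|=1.1547
    cross y-line → (4,4), t=0.9122
    cross x-line → (3,4), t=1.2600
    cross y-line → (3,3), t=2.0669
    cross y-line → (3,2), t=3.2216
    cross x-line → (2,2), t=3.2600 (wall)
  → r_2 = 3.2600
beam 3: φ=-45°, α=285°
  d=(0.2588,-0.9659)  start (4,5)  tX=1.4296 tY=0.8179  stride 1/|dx|=3.8637 1/|dy|=1.0353
    cross y-line → (4,4), t=0.8179
    cross x-line → (5,4), t=1.4296
    cross y-line → (5,3), t=1.8531
    cross y-line → (5,2), t=2.8884
    cross y-line → (5,1), t=3.9237
    cross y-line → (5,0), t=4.9590 (wall)
  → r_3 = 4.9590
beam 4: φ=0°, α=330°
  d=(0.8660,-0.5000)  start (4,5)  tX=0.4272 tY=1.5800  stride 1/|dx|=1.1547 1/|dy|=2.0000
    cross x-line → (5,5), t=0.4272 (wall)
  → r_4 = 0.4272
beam 5: φ=45°, α=15°
  d=(0.9659,0.2588)  start (4,5)  tX=0.3831 tY=0.8114  stride 1/|dx|=1.0353 1/|dy|=3.8637
    cross x-line → (5,5), t=0.3831 (wall)
  → r_5 = 0.3831
beam 6: φ=90°, α=60°
  d=(0.5000,0.8660)  start (4,5)  tX=0.7400 tY=0.2425  stride 1/|dx|=2.0000 1/|dy|=1.1547
    cross y-line → (4,6), t=0.2425
    cross x-line → (5,6), t=0.7400
    cross y-line → (5,7), t=1.3972 (wall)
  → r_6 = 1.3972
beam 7: φ=135°, α=105°
  d=(-0.2588,0.9659)  start (4,5)  tX=2.4341 tY=0.2174  stride 1/|dx|=3.8637 1/|dy|=1.0353
    cross y-line → (4,6), t=0.2174
    cross y-line → (4,7), t=1.2527 (wall)
  → r_7 = 1.2527

ranges = [3.7581, 3.2600, 4.9590, 0.4272, 0.3831, 1.3972, 1.2527]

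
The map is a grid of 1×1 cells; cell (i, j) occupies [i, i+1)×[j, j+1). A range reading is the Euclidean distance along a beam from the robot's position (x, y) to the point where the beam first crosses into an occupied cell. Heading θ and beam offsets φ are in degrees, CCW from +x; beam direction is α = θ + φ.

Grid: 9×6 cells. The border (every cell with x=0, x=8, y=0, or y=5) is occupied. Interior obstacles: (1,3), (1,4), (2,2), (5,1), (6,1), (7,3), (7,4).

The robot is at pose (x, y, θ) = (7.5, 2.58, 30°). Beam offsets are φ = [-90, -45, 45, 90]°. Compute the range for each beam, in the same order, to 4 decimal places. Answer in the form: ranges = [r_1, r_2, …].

ranges = [1.0000, 0.5176, 0.4348, 0.4850]

beam 1: φ=-90°, α=300°
  dir = (cos 300°, sin 300°) = (0.5000, -0.8660); from cell (7,2)
  next x-line at t=1.0000, next y-line at t=0.6697; Δt_x=2.0000, Δt_y=1.1547
    y: enter (7,1) at t=0.6697
    x: enter (8,1) at t=1.0000 ← occupied
  → r_1 = 1.0000
beam 2: φ=-45°, α=345°
  dir = (cos 345°, sin 345°) = (0.9659, -0.2588); from cell (7,2)
  next x-line at t=0.5176, next y-line at t=2.2409; Δt_x=1.0353, Δt_y=3.8637
    x: enter (8,2) at t=0.5176 ← occupied
  → r_2 = 0.5176
beam 3: φ=45°, α=75°
  dir = (cos 75°, sin 75°) = (0.2588, 0.9659); from cell (7,2)
  next x-line at t=1.9319, next y-line at t=0.4348; Δt_x=3.8637, Δt_y=1.0353
    y: enter (7,3) at t=0.4348 ← occupied
  → r_3 = 0.4348
beam 4: φ=90°, α=120°
  dir = (cos 120°, sin 120°) = (-0.5000, 0.8660); from cell (7,2)
  next x-line at t=1.0000, next y-line at t=0.4850; Δt_x=2.0000, Δt_y=1.1547
    y: enter (7,3) at t=0.4850 ← occupied
  → r_4 = 0.4850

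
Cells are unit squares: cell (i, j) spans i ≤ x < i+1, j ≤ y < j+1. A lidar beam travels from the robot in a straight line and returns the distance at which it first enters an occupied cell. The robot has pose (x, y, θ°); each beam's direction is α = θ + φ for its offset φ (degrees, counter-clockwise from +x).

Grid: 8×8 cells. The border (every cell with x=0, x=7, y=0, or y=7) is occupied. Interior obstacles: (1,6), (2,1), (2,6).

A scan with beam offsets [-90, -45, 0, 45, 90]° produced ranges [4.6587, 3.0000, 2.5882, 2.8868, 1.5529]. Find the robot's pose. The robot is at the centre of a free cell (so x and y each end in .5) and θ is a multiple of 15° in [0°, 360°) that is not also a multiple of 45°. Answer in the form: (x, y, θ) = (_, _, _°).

Candidates: 33 free-cell centres × 16 headings = 528 poses. Raycast each; keep the one whose scan matches to 4 dp.
  (3.5, 4.5, 105°): beam 1 = 3.6235 ≠ 4.6587 ✗
  (3.5, 3.5, 195°): beam 1 = 2.5882 ≠ 4.6587 ✗
  (3.5, 2.5, 165°): beam 2 = 4.0415 ≠ 3.0000 ✗
  …
  (5.5, 3.5, 255°): r_1=4.6587, r_2=3.0000, r_3=2.5882, r_4=2.8868, r_5=1.5529 — all match ✓
Unique over the lattice → pose = (5.5, 3.5, 255°).

(x, y, θ) = (5.5, 3.5, 255°)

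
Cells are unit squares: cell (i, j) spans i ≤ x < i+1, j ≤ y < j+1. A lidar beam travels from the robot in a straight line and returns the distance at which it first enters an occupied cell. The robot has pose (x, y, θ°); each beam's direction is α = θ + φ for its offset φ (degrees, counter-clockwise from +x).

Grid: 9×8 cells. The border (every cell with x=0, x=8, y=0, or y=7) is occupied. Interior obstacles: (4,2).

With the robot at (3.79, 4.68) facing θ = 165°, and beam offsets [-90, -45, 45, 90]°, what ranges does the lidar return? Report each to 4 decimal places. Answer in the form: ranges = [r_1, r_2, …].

beam 1: φ=-90°, α=75°
  direction (0.2588, 0.9659); cell (3,4); t to first gridline: x 0.8114, y 0.3313 (then +3.8637 / +1.0353)
    (3,5) via y @ 0.3313
    (4,5) via x @ 0.8114
    (4,6) via y @ 1.3666
    (4,7) via y @ 2.4018  # hit
  → r_1 = 2.4018
beam 2: φ=-45°, α=120°
  direction (-0.5000, 0.8660); cell (3,4); t to first gridline: x 1.5800, y 0.3695 (then +2.0000 / +1.1547)
    (3,5) via y @ 0.3695
    (3,6) via y @ 1.5242
    (2,6) via x @ 1.5800
    (2,7) via y @ 2.6789  # hit
  → r_2 = 2.6789
beam 3: φ=45°, α=210°
  direction (-0.8660, -0.5000); cell (3,4); t to first gridline: x 0.9122, y 1.3600 (then +1.1547 / +2.0000)
    (2,4) via x @ 0.9122
    (2,3) via y @ 1.3600
    (1,3) via x @ 2.0669
    (0,3) via x @ 3.2216  # hit
  → r_3 = 3.2216
beam 4: φ=90°, α=255°
  direction (-0.2588, -0.9659); cell (3,4); t to first gridline: x 3.0523, y 0.7040 (then +3.8637 / +1.0353)
    (3,3) via y @ 0.7040
    (3,2) via y @ 1.7393
    (3,1) via y @ 2.7745
    (2,1) via x @ 3.0523
    (2,0) via y @ 3.8098  # hit
  → r_4 = 3.8098

ranges = [2.4018, 2.6789, 3.2216, 3.8098]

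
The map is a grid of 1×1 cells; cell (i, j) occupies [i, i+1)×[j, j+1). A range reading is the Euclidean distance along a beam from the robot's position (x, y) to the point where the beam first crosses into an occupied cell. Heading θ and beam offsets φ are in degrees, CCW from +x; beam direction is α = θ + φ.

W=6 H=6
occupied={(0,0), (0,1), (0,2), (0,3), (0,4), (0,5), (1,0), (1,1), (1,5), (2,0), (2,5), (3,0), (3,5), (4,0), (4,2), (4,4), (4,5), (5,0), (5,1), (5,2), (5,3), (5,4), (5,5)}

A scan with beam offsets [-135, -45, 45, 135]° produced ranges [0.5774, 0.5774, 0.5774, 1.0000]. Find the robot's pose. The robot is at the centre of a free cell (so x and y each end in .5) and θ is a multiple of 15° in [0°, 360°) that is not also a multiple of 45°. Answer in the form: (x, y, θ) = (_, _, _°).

Candidates: 13 free-cell centres × 16 headings = 208 poses. Raycast each; keep the one whose scan matches to 4 dp.
  (3.5, 3.5, 30°): beam 1 = 2.5882 ≠ 0.5774 ✗
  (3.5, 4.5, 300°): beam 1 = 1.9319 ≠ 0.5774 ✗
  (1.5, 3.5, 345°): beam 2 = 2.8868 ≠ 0.5774 ✗
  (4.5, 1.5, 345°): beam 1 = 1.0000 ≠ 0.5774 ✗
  …
  (4.5, 1.5, 75°): r_1=0.5774, r_2=0.5774, r_3=0.5774, r_4=1.0000 — all match ✓
Unique over the lattice → pose = (4.5, 1.5, 75°).

(x, y, θ) = (4.5, 1.5, 75°)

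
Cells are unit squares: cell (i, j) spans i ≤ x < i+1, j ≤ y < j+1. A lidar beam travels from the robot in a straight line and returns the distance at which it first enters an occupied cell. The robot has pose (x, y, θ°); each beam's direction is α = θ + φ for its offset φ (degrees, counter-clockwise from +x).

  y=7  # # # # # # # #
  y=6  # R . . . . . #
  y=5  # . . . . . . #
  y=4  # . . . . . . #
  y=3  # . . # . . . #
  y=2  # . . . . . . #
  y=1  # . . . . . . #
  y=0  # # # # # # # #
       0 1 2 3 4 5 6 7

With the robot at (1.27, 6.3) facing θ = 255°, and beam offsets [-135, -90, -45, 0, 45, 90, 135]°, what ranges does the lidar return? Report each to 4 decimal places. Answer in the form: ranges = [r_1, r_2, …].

ranges = [0.5400, 0.2795, 0.3118, 1.0432, 3.4600, 5.9321, 1.4000]

beam 1: φ=-135°, α=120°
  cosα=-0.5000 sinα=0.8660 | (1,6) | tMaxX 0.5400 tMaxY 0.8083 | tΔX 2.0000 tΔY 1.1547
    t=0.5400 [x] (0,6) — stop
  → r_1 = 0.5400
beam 2: φ=-90°, α=165°
  cosα=-0.9659 sinα=0.2588 | (1,6) | tMaxX 0.2795 tMaxY 2.7046 | tΔX 1.0353 tΔY 3.8637
    t=0.2795 [x] (0,6) — stop
  → r_2 = 0.2795
beam 3: φ=-45°, α=210°
  cosα=-0.8660 sinα=-0.5000 | (1,6) | tMaxX 0.3118 tMaxY 0.6000 | tΔX 1.1547 tΔY 2.0000
    t=0.3118 [x] (0,6) — stop
  → r_3 = 0.3118
beam 4: φ=0°, α=255°
  cosα=-0.2588 sinα=-0.9659 | (1,6) | tMaxX 1.0432 tMaxY 0.3106 | tΔX 3.8637 tΔY 1.0353
    t=0.3106 [y] (1,5)
    t=1.0432 [x] (0,5) — stop
  → r_4 = 1.0432
beam 5: φ=45°, α=300°
  cosα=0.5000 sinα=-0.8660 | (1,6) | tMaxX 1.4600 tMaxY 0.3464 | tΔX 2.0000 tΔY 1.1547
    t=0.3464 [y] (1,5)
    t=1.4600 [x] (2,5)
    t=1.5011 [y] (2,4)
    t=2.6558 [y] (2,3)
    t=3.4600 [x] (3,3) — stop
  → r_5 = 3.4600
beam 6: φ=90°, α=345°
  cosα=0.9659 sinα=-0.2588 | (1,6) | tMaxX 0.7558 tMaxY 1.1591 | tΔX 1.0353 tΔY 3.8637
    t=0.7558 [x] (2,6)
    t=1.1591 [y] (2,5)
    t=1.7910 [x] (3,5)
    t=2.8263 [x] (4,5)
    t=3.8616 [x] (5,5)
    t=4.8969 [x] (6,5)
    t=5.0228 [y] (6,4)
    t=5.9321 [x] (7,4) — stop
  → r_6 = 5.9321
beam 7: φ=135°, α=30°
  cosα=0.8660 sinα=0.5000 | (1,6) | tMaxX 0.8429 tMaxY 1.4000 | tΔX 1.1547 tΔY 2.0000
    t=0.8429 [x] (2,6)
    t=1.4000 [y] (2,7) — stop
  → r_7 = 1.4000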